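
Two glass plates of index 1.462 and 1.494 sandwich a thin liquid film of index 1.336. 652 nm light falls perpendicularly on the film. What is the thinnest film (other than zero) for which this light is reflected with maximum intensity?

122 nm

At the upper boundary (n = 1.462 to n = 1.336) the reflected ray undergoes no phase shift.
Bottom surface (1.336 → 1.494): reflection off a higher-index medium gives a half-wave phase shift.
The two reflections differ by half a wavelength.
With one net inversion, constructive interference in reflection requires 2 n t = (m + ½) λ.
Minimum at m = 0: t = λ / (4 n) = 652 / (4 × 1.336) = 122 nm.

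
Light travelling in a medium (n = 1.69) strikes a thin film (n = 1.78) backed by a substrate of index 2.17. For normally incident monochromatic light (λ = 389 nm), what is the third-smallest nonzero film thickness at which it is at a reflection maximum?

328 nm

Ray reflecting at the top interface goes from n = 1.69 toward n = 1.78: a half-wave phase shift.
At the lower boundary (n = 1.78 to n = 2.17) the reflected ray undergoes a half-wave phase shift.
Net: no relative phase inversion (both shifts match).
With no net inversion, constructive interference in reflection requires 2 n t = m λ.
The third-smallest nonzero thickness corresponds to m = 3: t = m λ / (2 n) = 3.00 × 389 / (2 × 1.78) = 328 nm.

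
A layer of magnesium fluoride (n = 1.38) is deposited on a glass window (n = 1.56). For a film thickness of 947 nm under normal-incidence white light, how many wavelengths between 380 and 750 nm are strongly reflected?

Ray reflecting at the top interface goes from n = 1.0 toward n = 1.38: a half-wave phase shift.
At the lower boundary (n = 1.38 to n = 1.56) the reflected ray undergoes a half-wave phase shift.
Net: no relative phase inversion (both shifts match).
For maximum reflection here: 2 n t = m λ.
λ = 2 n t / m = 2614 / m nm.
m=3: 871 nm (IR); m=4: 653 nm (visible); m=5: 523 nm (visible); m=6: 436 nm (visible); m=7: 373 nm (UV).

3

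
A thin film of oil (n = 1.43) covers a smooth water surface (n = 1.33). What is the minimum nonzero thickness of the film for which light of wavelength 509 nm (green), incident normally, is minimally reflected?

178 nm

Ray reflecting at the top interface goes from n = 1.0 toward n = 1.43: a half-wave phase shift.
At the lower boundary (n = 1.43 to n = 1.33) the reflected ray undergoes no phase shift.
The two reflections differ by half a wavelength.
So the condition for destructive reflection is 2 n t = m λ.
Minimum nonzero at m = 1: t = λ / (2 n) = 509 / (2 × 1.43) = 178 nm.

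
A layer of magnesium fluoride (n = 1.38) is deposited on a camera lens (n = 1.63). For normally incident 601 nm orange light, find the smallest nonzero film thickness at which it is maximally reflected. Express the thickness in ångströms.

2178 Å

Ray reflecting at the top interface goes from n = 1.0 toward n = 1.38: a half-wave phase shift.
Bottom surface (1.38 → 1.63): reflection off a higher-index medium gives a half-wave phase shift.
Net: no relative phase inversion (both shifts match).
So the condition for constructive reflection is 2 n t = m λ.
Minimum nonzero at m = 1: t = λ / (2 n) = 601 / (2 × 1.38) = 218 nm.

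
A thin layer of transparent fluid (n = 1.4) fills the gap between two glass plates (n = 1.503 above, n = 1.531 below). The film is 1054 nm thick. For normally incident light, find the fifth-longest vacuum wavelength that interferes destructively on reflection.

590 nm

Top surface (1.503 → 1.4): reflection off a lower-index medium gives no phase shift.
Ray reflecting at the bottom interface goes from n = 1.4 toward n = 1.531: a half-wave phase shift.
The two reflections differ by half a wavelength.
For minimum reflection here: 2 n t = m λ.
λ = 2 n t / m. The fifth-longest wavelength is m = 5: λ = 2 × 1.4 × 1054 / 5.00 = 590 nm.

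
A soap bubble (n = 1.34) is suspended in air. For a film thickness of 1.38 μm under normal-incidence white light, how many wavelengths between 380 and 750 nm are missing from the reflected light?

5

Ray reflecting at the top interface goes from n = 1.0 toward n = 1.34: a half-wave phase shift.
Ray reflecting at the bottom interface goes from n = 1.34 toward n = 1.0: no phase shift.
Exactly one π shift → a net half-wave offset.
For minimum reflection here: 2 n t = m λ.
λ = 2 n t / m = 3698 / m nm.
m=4: 925 nm (IR); m=5: 740 nm (visible); m=6: 616 nm (visible); m=7: 528 nm (visible); m=8: 462 nm (visible); m=9: 411 nm (visible); m=10: 370 nm (UV).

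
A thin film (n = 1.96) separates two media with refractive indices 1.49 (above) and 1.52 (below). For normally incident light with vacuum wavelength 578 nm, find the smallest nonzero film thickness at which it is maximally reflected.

Top surface (1.49 → 1.96): reflection off a higher-index medium gives a half-wave phase shift.
Bottom surface (1.96 → 1.52): reflection off a lower-index medium gives no phase shift.
Net: one phase inversion between the two reflected rays.
So the condition for constructive reflection is 2 n t = (m + ½) λ.
Minimum at m = 0: t = λ / (4 n) = 578 / (4 × 1.96) = 73.7 nm.

73.7 nm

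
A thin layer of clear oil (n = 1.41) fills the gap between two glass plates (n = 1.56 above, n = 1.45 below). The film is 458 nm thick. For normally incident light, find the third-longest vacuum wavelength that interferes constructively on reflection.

At the upper boundary (n = 1.56 to n = 1.41) the reflected ray undergoes no phase shift.
Ray reflecting at the bottom interface goes from n = 1.41 toward n = 1.45: a half-wave phase shift.
The two reflections differ by half a wavelength.
So the condition for constructive reflection is 2 n t = (m + ½) λ.
λ = 2 n t / (m + ½). The third-longest wavelength is m = 2: λ = 2 × 1.41 × 458 / 2.50 = 517 nm.

517 nm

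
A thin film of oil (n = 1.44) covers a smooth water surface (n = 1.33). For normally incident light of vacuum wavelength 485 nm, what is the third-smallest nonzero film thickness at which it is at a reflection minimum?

Top surface (1.0 → 1.44): reflection off a higher-index medium gives a half-wave phase shift.
Ray reflecting at the bottom interface goes from n = 1.44 toward n = 1.33: no phase shift.
Exactly one π shift → a net half-wave offset.
So the condition for destructive reflection is 2 n t = m λ.
The third-smallest nonzero thickness corresponds to m = 3: t = m λ / (2 n) = 3.00 × 485 / (2 × 1.44) = 505 nm.

505 nm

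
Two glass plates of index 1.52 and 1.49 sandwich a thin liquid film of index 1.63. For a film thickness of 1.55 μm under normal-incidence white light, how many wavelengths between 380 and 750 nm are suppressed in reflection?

7

At the upper boundary (n = 1.52 to n = 1.63) the reflected ray undergoes a half-wave phase shift.
At the lower boundary (n = 1.63 to n = 1.49) the reflected ray undergoes no phase shift.
The two reflections differ by half a wavelength.
For dark reflection here: 2 n t = m λ.
λ = 2 n t / m = 5053 / m nm.
m=6: 842 nm (IR); m=7: 722 nm (visible); m=8: 632 nm (visible); m=9: 561 nm (visible); m=10: 505 nm (visible); m=11: 459 nm (visible); m=12: 421 nm (visible); m=13: 389 nm (visible); m=14: 361 nm (UV).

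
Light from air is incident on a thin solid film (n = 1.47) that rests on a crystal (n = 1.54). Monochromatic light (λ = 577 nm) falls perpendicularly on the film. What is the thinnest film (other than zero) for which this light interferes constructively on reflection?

At the upper boundary (n = 1.0 to n = 1.47) the reflected ray undergoes a half-wave phase shift.
At the lower boundary (n = 1.47 to n = 1.54) the reflected ray undergoes a half-wave phase shift.
Net: no relative phase inversion (both shifts match).
For strong reflection here: 2 n t = m λ.
Minimum nonzero at m = 1: t = λ / (2 n) = 577 / (2 × 1.47) = 196 nm.

196 nm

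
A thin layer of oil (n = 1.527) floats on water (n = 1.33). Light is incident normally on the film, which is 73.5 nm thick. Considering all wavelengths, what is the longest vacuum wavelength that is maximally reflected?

449 nm

Ray reflecting at the top interface goes from n = 1.0 toward n = 1.527: a half-wave phase shift.
At the lower boundary (n = 1.527 to n = 1.33) the reflected ray undergoes no phase shift.
The two reflections differ by half a wavelength.
So the condition for constructive reflection is 2 n t = (m + ½) λ.
λ = 2 n t / (m + ½). The longest wavelength is m = 0: λ = 2 × 1.527 × 73.5 / 0.500 = 449 nm.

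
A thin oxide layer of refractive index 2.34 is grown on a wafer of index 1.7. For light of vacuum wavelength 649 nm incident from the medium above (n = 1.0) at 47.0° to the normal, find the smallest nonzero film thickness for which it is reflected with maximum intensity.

73.0 nm

Top surface (1.0 → 2.34): reflection off a higher-index medium gives a half-wave phase shift.
Ray reflecting at the bottom interface goes from n = 2.34 toward n = 1.7: no phase shift.
Exactly one π shift → a net half-wave offset.
So the condition for constructive reflection is 2 n t cos θ_r = (m + ½) λ.
Snell's law: 1.0 sin 47.0° = 2.34 sin θ_r → sin θ_r = 0.313, cos θ_r = 0.950.
Minimum at m = 0: t = λ / (4 n cos θ_r) = 649 / (4 × 2.34 × 0.950) = 73.0 nm.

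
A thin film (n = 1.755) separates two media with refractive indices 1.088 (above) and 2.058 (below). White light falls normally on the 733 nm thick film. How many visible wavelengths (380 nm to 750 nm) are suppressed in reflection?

Ray reflecting at the top interface goes from n = 1.088 toward n = 1.755: a half-wave phase shift.
Ray reflecting at the bottom interface goes from n = 1.755 toward n = 2.058: a half-wave phase shift.
Zero or two π shifts → no net half-wave offset.
So the condition for destructive reflection is 2 n t = (m + ½) λ.
λ = 2 n t / (m + ½) = 2573 / (m + ½) nm.
m=2: 1029 nm (IR); m=3: 735 nm (visible); m=4: 572 nm (visible); m=5: 468 nm (visible); m=6: 396 nm (visible); m=7: 343 nm (UV).

4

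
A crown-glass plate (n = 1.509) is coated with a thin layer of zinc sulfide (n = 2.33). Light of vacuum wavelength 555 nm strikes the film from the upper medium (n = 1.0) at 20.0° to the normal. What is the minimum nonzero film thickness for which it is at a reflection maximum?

60.2 nm

Top surface (1.0 → 2.33): reflection off a higher-index medium gives a half-wave phase shift.
Ray reflecting at the bottom interface goes from n = 2.33 toward n = 1.509: no phase shift.
Net: one phase inversion between the two reflected rays.
For strong reflection here: 2 n t cos θ_r = (m + ½) λ.
Snell's law: 1.0 sin 20.0° = 2.33 sin θ_r → sin θ_r = 0.147, cos θ_r = 0.989.
Minimum at m = 0: t = λ / (4 n cos θ_r) = 555 / (4 × 2.33 × 0.989) = 60.2 nm.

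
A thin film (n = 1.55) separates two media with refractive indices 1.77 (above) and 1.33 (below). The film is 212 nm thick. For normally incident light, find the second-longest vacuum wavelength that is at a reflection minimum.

438 nm

At the upper boundary (n = 1.77 to n = 1.55) the reflected ray undergoes no phase shift.
Ray reflecting at the bottom interface goes from n = 1.55 toward n = 1.33: no phase shift.
Net: no relative phase inversion (both shifts match).
With no net inversion, destructive interference in reflection requires 2 n t = (m + ½) λ.
λ = 2 n t / (m + ½). The second-longest wavelength is m = 1: λ = 2 × 1.55 × 212 / 1.50 = 438 nm.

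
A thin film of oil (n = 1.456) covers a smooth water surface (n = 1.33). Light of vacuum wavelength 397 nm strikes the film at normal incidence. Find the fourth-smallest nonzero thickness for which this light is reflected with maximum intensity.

At the upper boundary (n = 1.0 to n = 1.456) the reflected ray undergoes a half-wave phase shift.
At the lower boundary (n = 1.456 to n = 1.33) the reflected ray undergoes no phase shift.
Net: one phase inversion between the two reflected rays.
For strong reflection here: 2 n t = (m + ½) λ.
The fourth-smallest nonzero thickness corresponds to m = 3: t = (m + ½) λ / (2 n) = 3.50 × 397 / (2 × 1.456) = 477 nm.

477 nm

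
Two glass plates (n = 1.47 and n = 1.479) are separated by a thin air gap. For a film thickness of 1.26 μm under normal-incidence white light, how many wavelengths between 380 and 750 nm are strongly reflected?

4

Top surface (1.47 → 1.0): reflection off a lower-index medium gives no phase shift.
At the lower boundary (n = 1.0 to n = 1.479) the reflected ray undergoes a half-wave phase shift.
Exactly one π shift → a net half-wave offset.
For strong reflection here: 2 n t = (m + ½) λ.
λ = 2 n t / (m + ½) = 2520 / (m + ½) nm.
m=2: 1008 nm (IR); m=3: 720 nm (visible); m=4: 560 nm (visible); m=5: 458 nm (visible); m=6: 388 nm (visible); m=7: 336 nm (UV).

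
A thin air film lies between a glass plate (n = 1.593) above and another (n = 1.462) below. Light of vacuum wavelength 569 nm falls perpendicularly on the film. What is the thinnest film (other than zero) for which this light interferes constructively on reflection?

Ray reflecting at the top interface goes from n = 1.593 toward n = 1.0: no phase shift.
Ray reflecting at the bottom interface goes from n = 1.0 toward n = 1.462: a half-wave phase shift.
Net: one phase inversion between the two reflected rays.
So the condition for constructive reflection is 2 n t = (m + ½) λ.
Minimum at m = 0: t = λ / (4 n) = 569 / (4 × 1.0) = 142 nm.

142 nm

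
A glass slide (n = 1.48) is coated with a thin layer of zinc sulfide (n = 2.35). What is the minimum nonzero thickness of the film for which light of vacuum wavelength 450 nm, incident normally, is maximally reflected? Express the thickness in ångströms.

479 Å

At the upper boundary (n = 1.0 to n = 2.35) the reflected ray undergoes a half-wave phase shift.
Bottom surface (2.35 → 1.48): reflection off a lower-index medium gives no phase shift.
The two reflections differ by half a wavelength.
With one net inversion, constructive interference in reflection requires 2 n t = (m + ½) λ.
Minimum at m = 0: t = λ / (4 n) = 450 / (4 × 2.35) = 47.9 nm.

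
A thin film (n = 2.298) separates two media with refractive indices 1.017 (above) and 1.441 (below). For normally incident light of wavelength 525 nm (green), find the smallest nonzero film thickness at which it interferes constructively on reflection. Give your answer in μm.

At the upper boundary (n = 1.017 to n = 2.298) the reflected ray undergoes a half-wave phase shift.
Bottom surface (2.298 → 1.441): reflection off a lower-index medium gives no phase shift.
Exactly one π shift → a net half-wave offset.
With one net inversion, constructive interference in reflection requires 2 n t = (m + ½) λ.
Minimum at m = 0: t = λ / (4 n) = 525 / (4 × 2.298) = 57.1 nm.

0.0571 μm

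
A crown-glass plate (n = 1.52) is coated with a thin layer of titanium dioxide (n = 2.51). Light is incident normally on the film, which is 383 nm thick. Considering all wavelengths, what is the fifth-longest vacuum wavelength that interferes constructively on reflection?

427 nm

Top surface (1.0 → 2.51): reflection off a higher-index medium gives a half-wave phase shift.
At the lower boundary (n = 2.51 to n = 1.52) the reflected ray undergoes no phase shift.
The two reflections differ by half a wavelength.
So the condition for constructive reflection is 2 n t = (m + ½) λ.
λ = 2 n t / (m + ½). The fifth-longest wavelength is m = 4: λ = 2 × 2.51 × 383 / 4.50 = 427 nm.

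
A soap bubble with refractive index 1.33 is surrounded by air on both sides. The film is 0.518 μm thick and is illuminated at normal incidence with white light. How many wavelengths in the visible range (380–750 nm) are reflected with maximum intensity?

2

Top surface (1.0 → 1.33): reflection off a higher-index medium gives a half-wave phase shift.
Ray reflecting at the bottom interface goes from n = 1.33 toward n = 1.0: no phase shift.
Exactly one π shift → a net half-wave offset.
So the condition for constructive reflection is 2 n t = (m + ½) λ.
λ = 2 n t / (m + ½) = 1378 / (m + ½) nm.
m=1: 919 nm (IR); m=2: 551 nm (visible); m=3: 394 nm (visible); m=4: 306 nm (UV).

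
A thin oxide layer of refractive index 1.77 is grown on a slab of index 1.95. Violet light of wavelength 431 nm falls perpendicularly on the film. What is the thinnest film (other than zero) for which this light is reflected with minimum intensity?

Ray reflecting at the top interface goes from n = 1.0 toward n = 1.77: a half-wave phase shift.
Bottom surface (1.77 → 1.95): reflection off a higher-index medium gives a half-wave phase shift.
Zero or two π shifts → no net half-wave offset.
So the condition for destructive reflection is 2 n t = (m + ½) λ.
Minimum at m = 0: t = λ / (4 n) = 431 / (4 × 1.77) = 60.9 nm.

60.9 nm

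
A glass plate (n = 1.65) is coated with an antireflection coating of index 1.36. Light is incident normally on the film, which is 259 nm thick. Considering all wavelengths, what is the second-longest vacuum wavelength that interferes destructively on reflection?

470 nm

At the upper boundary (n = 1.0 to n = 1.36) the reflected ray undergoes a half-wave phase shift.
At the lower boundary (n = 1.36 to n = 1.65) the reflected ray undergoes a half-wave phase shift.
The two reflections carry the same phase change, so no net offset.
So the condition for destructive reflection is 2 n t = (m + ½) λ.
λ = 2 n t / (m + ½). The second-longest wavelength is m = 1: λ = 2 × 1.36 × 259 / 1.50 = 470 nm.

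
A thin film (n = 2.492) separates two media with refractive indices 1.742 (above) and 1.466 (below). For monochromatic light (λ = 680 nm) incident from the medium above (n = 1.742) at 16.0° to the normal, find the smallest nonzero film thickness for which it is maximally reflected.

69.5 nm

Top surface (1.742 → 2.492): reflection off a higher-index medium gives a half-wave phase shift.
Bottom surface (2.492 → 1.466): reflection off a lower-index medium gives no phase shift.
Net: one phase inversion between the two reflected rays.
So the condition for constructive reflection is 2 n t cos θ_r = (m + ½) λ.
Snell's law: 1.742 sin 16.0° = 2.492 sin θ_r → sin θ_r = 0.193, cos θ_r = 0.981.
Minimum at m = 0: t = λ / (4 n cos θ_r) = 680 / (4 × 2.492 × 0.981) = 69.5 nm.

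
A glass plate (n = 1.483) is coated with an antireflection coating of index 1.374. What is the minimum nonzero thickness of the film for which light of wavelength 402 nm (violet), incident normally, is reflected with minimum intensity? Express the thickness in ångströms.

Ray reflecting at the top interface goes from n = 1.0 toward n = 1.374: a half-wave phase shift.
Bottom surface (1.374 → 1.483): reflection off a higher-index medium gives a half-wave phase shift.
The two reflections carry the same phase change, so no net offset.
For minimum reflection here: 2 n t = (m + ½) λ.
Minimum at m = 0: t = λ / (4 n) = 402 / (4 × 1.374) = 73.1 nm.

731 Å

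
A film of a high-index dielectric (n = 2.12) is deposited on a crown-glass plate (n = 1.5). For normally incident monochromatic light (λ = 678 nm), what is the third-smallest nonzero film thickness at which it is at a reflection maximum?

400 nm

Top surface (1.0 → 2.12): reflection off a higher-index medium gives a half-wave phase shift.
At the lower boundary (n = 2.12 to n = 1.5) the reflected ray undergoes no phase shift.
Net: one phase inversion between the two reflected rays.
With one net inversion, constructive interference in reflection requires 2 n t = (m + ½) λ.
The third-smallest nonzero thickness corresponds to m = 2: t = (m + ½) λ / (2 n) = 2.50 × 678 / (2 × 2.12) = 400 nm.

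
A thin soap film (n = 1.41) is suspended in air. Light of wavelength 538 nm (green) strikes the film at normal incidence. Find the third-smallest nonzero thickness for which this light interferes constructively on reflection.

477 nm

Ray reflecting at the top interface goes from n = 1.0 toward n = 1.41: a half-wave phase shift.
At the lower boundary (n = 1.41 to n = 1.0) the reflected ray undergoes no phase shift.
The two reflections differ by half a wavelength.
With one net inversion, constructive interference in reflection requires 2 n t = (m + ½) λ.
The third-smallest nonzero thickness corresponds to m = 2: t = (m + ½) λ / (2 n) = 2.50 × 538 / (2 × 1.41) = 477 nm.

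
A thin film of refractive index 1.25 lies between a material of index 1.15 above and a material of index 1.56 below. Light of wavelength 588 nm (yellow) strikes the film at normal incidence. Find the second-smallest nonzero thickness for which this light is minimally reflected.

Ray reflecting at the top interface goes from n = 1.15 toward n = 1.25: a half-wave phase shift.
Bottom surface (1.25 → 1.56): reflection off a higher-index medium gives a half-wave phase shift.
The two reflections carry the same phase change, so no net offset.
For weak reflection here: 2 n t = (m + ½) λ.
The second-smallest nonzero thickness corresponds to m = 1: t = (m + ½) λ / (2 n) = 1.50 × 588 / (2 × 1.25) = 353 nm.

353 nm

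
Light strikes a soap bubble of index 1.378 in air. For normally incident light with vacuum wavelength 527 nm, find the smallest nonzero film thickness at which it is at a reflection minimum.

191 nm

Top surface (1.0 → 1.378): reflection off a higher-index medium gives a half-wave phase shift.
At the lower boundary (n = 1.378 to n = 1.0) the reflected ray undergoes no phase shift.
The two reflections differ by half a wavelength.
So the condition for destructive reflection is 2 n t = m λ.
Minimum nonzero at m = 1: t = λ / (2 n) = 527 / (2 × 1.378) = 191 nm.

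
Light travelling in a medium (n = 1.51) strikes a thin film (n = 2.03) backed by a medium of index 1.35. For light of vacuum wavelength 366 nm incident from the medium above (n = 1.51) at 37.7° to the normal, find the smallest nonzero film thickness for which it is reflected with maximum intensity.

50.6 nm

Top surface (1.51 → 2.03): reflection off a higher-index medium gives a half-wave phase shift.
At the lower boundary (n = 2.03 to n = 1.35) the reflected ray undergoes no phase shift.
The two reflections differ by half a wavelength.
So the condition for constructive reflection is 2 n t cos θ_r = (m + ½) λ.
Snell's law: 1.51 sin 37.7° = 2.03 sin θ_r → sin θ_r = 0.455, cos θ_r = 0.891.
Minimum at m = 0: t = λ / (4 n cos θ_r) = 366 / (4 × 2.03 × 0.891) = 50.6 nm.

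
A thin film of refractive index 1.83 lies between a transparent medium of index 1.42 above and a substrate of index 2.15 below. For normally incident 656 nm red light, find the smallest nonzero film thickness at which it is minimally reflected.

Top surface (1.42 → 1.83): reflection off a higher-index medium gives a half-wave phase shift.
Ray reflecting at the bottom interface goes from n = 1.83 toward n = 2.15: a half-wave phase shift.
Zero or two π shifts → no net half-wave offset.
So the condition for destructive reflection is 2 n t = (m + ½) λ.
Minimum at m = 0: t = λ / (4 n) = 656 / (4 × 1.83) = 89.6 nm.

89.6 nm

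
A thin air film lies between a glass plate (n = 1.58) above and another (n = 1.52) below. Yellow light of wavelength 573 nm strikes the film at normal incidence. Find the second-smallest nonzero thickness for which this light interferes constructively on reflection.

At the upper boundary (n = 1.58 to n = 1.0) the reflected ray undergoes no phase shift.
Ray reflecting at the bottom interface goes from n = 1.0 toward n = 1.52: a half-wave phase shift.
The two reflections differ by half a wavelength.
With one net inversion, constructive interference in reflection requires 2 n t = (m + ½) λ.
The second-smallest nonzero thickness corresponds to m = 1: t = (m + ½) λ / (2 n) = 1.50 × 573 / (2 × 1.0) = 430 nm.

430 nm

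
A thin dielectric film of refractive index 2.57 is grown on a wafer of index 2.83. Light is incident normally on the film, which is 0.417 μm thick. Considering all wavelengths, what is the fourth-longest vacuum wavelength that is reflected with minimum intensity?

612 nm

Ray reflecting at the top interface goes from n = 1.0 toward n = 2.57: a half-wave phase shift.
Ray reflecting at the bottom interface goes from n = 2.57 toward n = 2.83: a half-wave phase shift.
The two reflections carry the same phase change, so no net offset.
With no net inversion, destructive interference in reflection requires 2 n t = (m + ½) λ.
λ = 2 n t / (m + ½). The fourth-longest wavelength is m = 3: λ = 2 × 2.57 × 417 / 3.50 = 612 nm.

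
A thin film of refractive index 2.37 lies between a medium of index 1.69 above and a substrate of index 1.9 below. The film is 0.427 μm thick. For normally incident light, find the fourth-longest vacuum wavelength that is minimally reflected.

506 nm

Top surface (1.69 → 2.37): reflection off a higher-index medium gives a half-wave phase shift.
Ray reflecting at the bottom interface goes from n = 2.37 toward n = 1.9: no phase shift.
The two reflections differ by half a wavelength.
So the condition for destructive reflection is 2 n t = m λ.
λ = 2 n t / m. The fourth-longest wavelength is m = 4: λ = 2 × 2.37 × 427 / 4.00 = 506 nm.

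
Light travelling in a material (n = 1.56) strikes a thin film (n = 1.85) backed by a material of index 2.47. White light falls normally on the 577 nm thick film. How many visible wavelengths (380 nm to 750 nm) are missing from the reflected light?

Top surface (1.56 → 1.85): reflection off a higher-index medium gives a half-wave phase shift.
Bottom surface (1.85 → 2.47): reflection off a higher-index medium gives a half-wave phase shift.
The two reflections carry the same phase change, so no net offset.
With no net inversion, destructive interference in reflection requires 2 n t = (m + ½) λ.
λ = 2 n t / (m + ½) = 2135 / (m + ½) nm.
m=2: 854 nm (IR); m=3: 610 nm (visible); m=4: 474 nm (visible); m=5: 388 nm (visible); m=6: 328 nm (UV).

3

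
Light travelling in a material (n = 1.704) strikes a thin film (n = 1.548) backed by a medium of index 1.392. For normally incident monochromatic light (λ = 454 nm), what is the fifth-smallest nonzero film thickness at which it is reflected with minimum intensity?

660 nm

Top surface (1.704 → 1.548): reflection off a lower-index medium gives no phase shift.
Ray reflecting at the bottom interface goes from n = 1.548 toward n = 1.392: no phase shift.
The two reflections carry the same phase change, so no net offset.
For minimum reflection here: 2 n t = (m + ½) λ.
The fifth-smallest nonzero thickness corresponds to m = 4: t = (m + ½) λ / (2 n) = 4.50 × 454 / (2 × 1.548) = 660 nm.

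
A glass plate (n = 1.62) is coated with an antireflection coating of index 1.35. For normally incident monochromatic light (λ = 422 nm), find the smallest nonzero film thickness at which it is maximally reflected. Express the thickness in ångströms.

Top surface (1.0 → 1.35): reflection off a higher-index medium gives a half-wave phase shift.
Bottom surface (1.35 → 1.62): reflection off a higher-index medium gives a half-wave phase shift.
Zero or two π shifts → no net half-wave offset.
So the condition for constructive reflection is 2 n t = m λ.
Minimum nonzero at m = 1: t = λ / (2 n) = 422 / (2 × 1.35) = 156 nm.

1563 Å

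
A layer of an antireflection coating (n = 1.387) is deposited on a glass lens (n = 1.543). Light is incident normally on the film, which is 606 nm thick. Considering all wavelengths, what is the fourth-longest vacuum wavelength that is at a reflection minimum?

480 nm

At the upper boundary (n = 1.0 to n = 1.387) the reflected ray undergoes a half-wave phase shift.
Bottom surface (1.387 → 1.543): reflection off a higher-index medium gives a half-wave phase shift.
The two reflections carry the same phase change, so no net offset.
So the condition for destructive reflection is 2 n t = (m + ½) λ.
λ = 2 n t / (m + ½). The fourth-longest wavelength is m = 3: λ = 2 × 1.387 × 606 / 3.50 = 480 nm.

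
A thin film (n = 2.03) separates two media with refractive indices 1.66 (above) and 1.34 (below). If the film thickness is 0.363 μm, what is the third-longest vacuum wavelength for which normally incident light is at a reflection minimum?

At the upper boundary (n = 1.66 to n = 2.03) the reflected ray undergoes a half-wave phase shift.
At the lower boundary (n = 2.03 to n = 1.34) the reflected ray undergoes no phase shift.
Net: one phase inversion between the two reflected rays.
So the condition for destructive reflection is 2 n t = m λ.
λ = 2 n t / m. The third-longest wavelength is m = 3: λ = 2 × 2.03 × 363 / 3.00 = 491 nm.

491 nm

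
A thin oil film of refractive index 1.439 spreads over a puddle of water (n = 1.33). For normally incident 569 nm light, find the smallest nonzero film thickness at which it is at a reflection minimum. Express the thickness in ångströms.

1977 Å

Top surface (1.0 → 1.439): reflection off a higher-index medium gives a half-wave phase shift.
Ray reflecting at the bottom interface goes from n = 1.439 toward n = 1.33: no phase shift.
The two reflections differ by half a wavelength.
So the condition for destructive reflection is 2 n t = m λ.
Minimum nonzero at m = 1: t = λ / (2 n) = 569 / (2 × 1.439) = 198 nm.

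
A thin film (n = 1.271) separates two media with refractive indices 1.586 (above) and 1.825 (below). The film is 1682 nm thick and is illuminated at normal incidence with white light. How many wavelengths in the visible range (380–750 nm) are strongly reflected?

5

Top surface (1.586 → 1.271): reflection off a lower-index medium gives no phase shift.
Ray reflecting at the bottom interface goes from n = 1.271 toward n = 1.825: a half-wave phase shift.
The two reflections differ by half a wavelength.
With one net inversion, constructive interference in reflection requires 2 n t = (m + ½) λ.
λ = 2 n t / (m + ½) = 4276 / (m + ½) nm.
m=5: 777 nm (IR); m=6: 658 nm (visible); m=7: 570 nm (visible); m=8: 503 nm (visible); m=9: 450 nm (visible); m=10: 407 nm (visible); m=11: 372 nm (UV).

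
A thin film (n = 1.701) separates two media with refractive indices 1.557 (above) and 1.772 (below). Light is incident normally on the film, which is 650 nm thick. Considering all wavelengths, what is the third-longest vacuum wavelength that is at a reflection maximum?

At the upper boundary (n = 1.557 to n = 1.701) the reflected ray undergoes a half-wave phase shift.
Bottom surface (1.701 → 1.772): reflection off a higher-index medium gives a half-wave phase shift.
The two reflections carry the same phase change, so no net offset.
With no net inversion, constructive interference in reflection requires 2 n t = m λ.
λ = 2 n t / m. The third-longest wavelength is m = 3: λ = 2 × 1.701 × 650 / 3.00 = 737 nm.

737 nm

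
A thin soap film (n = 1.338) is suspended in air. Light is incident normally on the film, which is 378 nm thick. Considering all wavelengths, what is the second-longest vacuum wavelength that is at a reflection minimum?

Ray reflecting at the top interface goes from n = 1.0 toward n = 1.338: a half-wave phase shift.
At the lower boundary (n = 1.338 to n = 1.0) the reflected ray undergoes no phase shift.
The two reflections differ by half a wavelength.
So the condition for destructive reflection is 2 n t = m λ.
λ = 2 n t / m. The second-longest wavelength is m = 2: λ = 2 × 1.338 × 378 / 2.00 = 506 nm.

506 nm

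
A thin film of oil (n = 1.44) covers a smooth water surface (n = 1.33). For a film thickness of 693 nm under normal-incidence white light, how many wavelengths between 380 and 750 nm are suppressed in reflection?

At the upper boundary (n = 1.0 to n = 1.44) the reflected ray undergoes a half-wave phase shift.
Ray reflecting at the bottom interface goes from n = 1.44 toward n = 1.33: no phase shift.
The two reflections differ by half a wavelength.
With one net inversion, destructive interference in reflection requires 2 n t = m λ.
λ = 2 n t / m = 1996 / m nm.
m=2: 998 nm (IR); m=3: 665 nm (visible); m=4: 499 nm (visible); m=5: 399 nm (visible); m=6: 333 nm (UV).

3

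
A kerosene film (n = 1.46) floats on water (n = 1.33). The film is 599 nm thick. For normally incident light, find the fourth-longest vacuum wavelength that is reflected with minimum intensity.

Ray reflecting at the top interface goes from n = 1.0 toward n = 1.46: a half-wave phase shift.
Bottom surface (1.46 → 1.33): reflection off a lower-index medium gives no phase shift.
The two reflections differ by half a wavelength.
So the condition for destructive reflection is 2 n t = m λ.
λ = 2 n t / m. The fourth-longest wavelength is m = 4: λ = 2 × 1.46 × 599 / 4.00 = 437 nm.

437 nm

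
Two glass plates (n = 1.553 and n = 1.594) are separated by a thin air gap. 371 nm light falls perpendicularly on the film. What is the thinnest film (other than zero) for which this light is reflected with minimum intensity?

186 nm

At the upper boundary (n = 1.553 to n = 1.0) the reflected ray undergoes no phase shift.
At the lower boundary (n = 1.0 to n = 1.594) the reflected ray undergoes a half-wave phase shift.
Exactly one π shift → a net half-wave offset.
So the condition for destructive reflection is 2 n t = m λ.
Minimum nonzero at m = 1: t = λ / (2 n) = 371 / (2 × 1.0) = 186 nm.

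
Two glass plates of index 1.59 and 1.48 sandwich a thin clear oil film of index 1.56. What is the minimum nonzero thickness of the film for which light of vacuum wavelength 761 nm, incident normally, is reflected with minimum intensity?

Top surface (1.59 → 1.56): reflection off a lower-index medium gives no phase shift.
At the lower boundary (n = 1.56 to n = 1.48) the reflected ray undergoes no phase shift.
The two reflections carry the same phase change, so no net offset.
For minimum reflection here: 2 n t = (m + ½) λ.
Minimum at m = 0: t = λ / (4 n) = 761 / (4 × 1.56) = 122 nm.

122 nm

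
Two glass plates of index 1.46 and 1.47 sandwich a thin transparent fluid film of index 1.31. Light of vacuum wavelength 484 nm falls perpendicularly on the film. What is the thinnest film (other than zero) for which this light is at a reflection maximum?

92.4 nm

At the upper boundary (n = 1.46 to n = 1.31) the reflected ray undergoes no phase shift.
At the lower boundary (n = 1.31 to n = 1.47) the reflected ray undergoes a half-wave phase shift.
Net: one phase inversion between the two reflected rays.
So the condition for constructive reflection is 2 n t = (m + ½) λ.
Minimum at m = 0: t = λ / (4 n) = 484 / (4 × 1.31) = 92.4 nm.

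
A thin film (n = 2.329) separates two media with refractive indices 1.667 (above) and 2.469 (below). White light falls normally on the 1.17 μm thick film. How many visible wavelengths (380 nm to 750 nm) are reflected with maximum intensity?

7

At the upper boundary (n = 1.667 to n = 2.329) the reflected ray undergoes a half-wave phase shift.
At the lower boundary (n = 2.329 to n = 2.469) the reflected ray undergoes a half-wave phase shift.
Net: no relative phase inversion (both shifts match).
With no net inversion, constructive interference in reflection requires 2 n t = m λ.
λ = 2 n t / m = 5450 / m nm.
m=7: 779 nm (IR); m=8: 681 nm (visible); m=9: 606 nm (visible); m=10: 545 nm (visible); m=11: 495 nm (visible); m=12: 454 nm (visible); m=13: 419 nm (visible); m=14: 389 nm (visible); m=15: 363 nm (UV).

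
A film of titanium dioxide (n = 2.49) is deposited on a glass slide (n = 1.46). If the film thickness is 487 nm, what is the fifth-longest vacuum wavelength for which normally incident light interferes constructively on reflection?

539 nm

Ray reflecting at the top interface goes from n = 1.0 toward n = 2.49: a half-wave phase shift.
At the lower boundary (n = 2.49 to n = 1.46) the reflected ray undergoes no phase shift.
Net: one phase inversion between the two reflected rays.
With one net inversion, constructive interference in reflection requires 2 n t = (m + ½) λ.
λ = 2 n t / (m + ½). The fifth-longest wavelength is m = 4: λ = 2 × 2.49 × 487 / 4.50 = 539 nm.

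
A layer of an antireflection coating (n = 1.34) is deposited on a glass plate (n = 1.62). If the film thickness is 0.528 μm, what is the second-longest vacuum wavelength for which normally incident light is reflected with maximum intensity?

708 nm

At the upper boundary (n = 1.0 to n = 1.34) the reflected ray undergoes a half-wave phase shift.
Bottom surface (1.34 → 1.62): reflection off a higher-index medium gives a half-wave phase shift.
Zero or two π shifts → no net half-wave offset.
For bright reflection here: 2 n t = m λ.
λ = 2 n t / m. The second-longest wavelength is m = 2: λ = 2 × 1.34 × 528 / 2.00 = 708 nm.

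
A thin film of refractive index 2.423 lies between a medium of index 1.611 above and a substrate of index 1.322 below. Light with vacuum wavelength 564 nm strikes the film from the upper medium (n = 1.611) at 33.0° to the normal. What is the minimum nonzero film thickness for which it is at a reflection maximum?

62.4 nm

At the upper boundary (n = 1.611 to n = 2.423) the reflected ray undergoes a half-wave phase shift.
Ray reflecting at the bottom interface goes from n = 2.423 toward n = 1.322: no phase shift.
The two reflections differ by half a wavelength.
So the condition for constructive reflection is 2 n t cos θ_r = (m + ½) λ.
Snell's law: 1.611 sin 33.0° = 2.423 sin θ_r → sin θ_r = 0.362, cos θ_r = 0.932.
Minimum at m = 0: t = λ / (4 n cos θ_r) = 564 / (4 × 2.423 × 0.932) = 62.4 nm.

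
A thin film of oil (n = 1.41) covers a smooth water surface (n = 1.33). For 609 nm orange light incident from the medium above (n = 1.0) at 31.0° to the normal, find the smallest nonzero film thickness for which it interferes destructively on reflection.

Top surface (1.0 → 1.41): reflection off a higher-index medium gives a half-wave phase shift.
Ray reflecting at the bottom interface goes from n = 1.41 toward n = 1.33: no phase shift.
Exactly one π shift → a net half-wave offset.
With one net inversion, destructive interference in reflection requires 2 n t cos θ_r = m λ.
Snell's law: 1.0 sin 31.0° = 1.41 sin θ_r → sin θ_r = 0.365, cos θ_r = 0.931.
Minimum nonzero at m = 1: t = λ / (2 n cos θ_r) = 609 / (2 × 1.41 × 0.931) = 232 nm.

232 nm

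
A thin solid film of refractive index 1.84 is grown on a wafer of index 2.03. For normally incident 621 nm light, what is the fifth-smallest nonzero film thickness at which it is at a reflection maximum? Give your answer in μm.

Top surface (1.0 → 1.84): reflection off a higher-index medium gives a half-wave phase shift.
At the lower boundary (n = 1.84 to n = 2.03) the reflected ray undergoes a half-wave phase shift.
The two reflections carry the same phase change, so no net offset.
With no net inversion, constructive interference in reflection requires 2 n t = m λ.
The fifth-smallest nonzero thickness corresponds to m = 5: t = m λ / (2 n) = 5.00 × 621 / (2 × 1.84) = 844 nm.

0.844 μm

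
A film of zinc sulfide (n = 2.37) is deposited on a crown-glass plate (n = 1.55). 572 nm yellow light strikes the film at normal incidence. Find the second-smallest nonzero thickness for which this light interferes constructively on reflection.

181 nm

Top surface (1.0 → 2.37): reflection off a higher-index medium gives a half-wave phase shift.
Ray reflecting at the bottom interface goes from n = 2.37 toward n = 1.55: no phase shift.
Net: one phase inversion between the two reflected rays.
So the condition for constructive reflection is 2 n t = (m + ½) λ.
The second-smallest nonzero thickness corresponds to m = 1: t = (m + ½) λ / (2 n) = 1.50 × 572 / (2 × 2.37) = 181 nm.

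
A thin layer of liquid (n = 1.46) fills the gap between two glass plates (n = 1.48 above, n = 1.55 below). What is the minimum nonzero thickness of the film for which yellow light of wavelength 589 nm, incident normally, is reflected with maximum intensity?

101 nm

Ray reflecting at the top interface goes from n = 1.48 toward n = 1.46: no phase shift.
Ray reflecting at the bottom interface goes from n = 1.46 toward n = 1.55: a half-wave phase shift.
Net: one phase inversion between the two reflected rays.
With one net inversion, constructive interference in reflection requires 2 n t = (m + ½) λ.
Minimum at m = 0: t = λ / (4 n) = 589 / (4 × 1.46) = 101 nm.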